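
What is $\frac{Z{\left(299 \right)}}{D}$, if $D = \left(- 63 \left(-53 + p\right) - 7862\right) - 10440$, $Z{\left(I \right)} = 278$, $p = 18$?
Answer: $- \frac{278}{16097} \approx -0.01727$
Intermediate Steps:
$D = -16097$ ($D = \left(- 63 \left(-53 + 18\right) - 7862\right) - 10440 = \left(\left(-63\right) \left(-35\right) - 7862\right) - 10440 = \left(2205 - 7862\right) - 10440 = -5657 - 10440 = -16097$)
$\frac{Z{\left(299 \right)}}{D} = \frac{278}{-16097} = 278 \left(- \frac{1}{16097}\right) = - \frac{278}{16097}$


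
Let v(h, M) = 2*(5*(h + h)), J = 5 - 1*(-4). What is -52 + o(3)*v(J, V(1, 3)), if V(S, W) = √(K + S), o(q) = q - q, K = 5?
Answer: -52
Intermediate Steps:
o(q) = 0
V(S, W) = √(5 + S)
J = 9 (J = 5 + 4 = 9)
v(h, M) = 20*h (v(h, M) = 2*(5*(2*h)) = 2*(10*h) = 20*h)
-52 + o(3)*v(J, V(1, 3)) = -52 + 0*(20*9) = -52 + 0*180 = -52 + 0 = -52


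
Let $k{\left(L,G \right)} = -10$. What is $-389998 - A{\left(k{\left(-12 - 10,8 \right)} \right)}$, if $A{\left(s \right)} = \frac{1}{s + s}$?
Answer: $- \frac{7799959}{20} \approx -3.9 \cdot 10^{5}$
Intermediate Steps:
$A{\left(s \right)} = \frac{1}{2 s}$
$-389998 - A{\left(k{\left(-12 - 10,8 \right)} \right)} = -389998 - \frac{1}{2 \left(-10\right)} = -389998 - \frac{1}{2} \left(- \frac{1}{10}\right) = -389998 - - \frac{1}{20} = -389998 + \frac{1}{20} = - \frac{7799959}{20}$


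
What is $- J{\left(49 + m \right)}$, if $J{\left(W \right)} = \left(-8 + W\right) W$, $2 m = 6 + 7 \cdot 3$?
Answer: $- \frac{13625}{4} \approx -3406.3$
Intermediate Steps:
$m = \frac{27}{2}$ ($m = \frac{6 + 7 \cdot 3}{2} = \frac{6 + 21}{2} = \frac{1}{2} \cdot 27 = \frac{27}{2} \approx 13.5$)
$J{\left(W \right)} = W \left(-8 + W\right)$
$- J{\left(49 + m \right)} = - \left(49 + \frac{27}{2}\right) \left(-8 + \left(49 + \frac{27}{2}\right)\right) = - \frac{125 \left(-8 + \frac{125}{2}\right)}{2} = - \frac{125 \cdot 109}{2 \cdot 2} = \left(-1\right) \frac{13625}{4} = - \frac{13625}{4}$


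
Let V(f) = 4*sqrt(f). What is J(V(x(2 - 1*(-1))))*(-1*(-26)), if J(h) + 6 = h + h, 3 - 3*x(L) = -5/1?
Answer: -156 + 416*sqrt(6)/3 ≈ 183.66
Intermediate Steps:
x(L) = 8/3 (x(L) = 1 - (-5)/(3*1) = 1 - (-5)/3 = 1 - 1/3*(-5) = 1 + 5/3 = 8/3)
J(h) = -6 + 2*h (J(h) = -6 + (h + h) = -6 + 2*h)
J(V(x(2 - 1*(-1))))*(-1*(-26)) = (-6 + 2*(4*sqrt(8/3)))*(-1*(-26)) = (-6 + 2*(4*(2*sqrt(6)/3)))*26 = (-6 + 2*(8*sqrt(6)/3))*26 = (-6 + 16*sqrt(6)/3)*26 = -156 + 416*sqrt(6)/3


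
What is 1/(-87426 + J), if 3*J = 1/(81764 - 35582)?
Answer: -138546/12112522595 ≈ -1.1438e-5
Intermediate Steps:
J = 1/138546 (J = 1/(3*(81764 - 35582)) = (1/3)/46182 = (1/3)*(1/46182) = 1/138546 ≈ 7.2178e-6)
1/(-87426 + J) = 1/(-87426 + 1/138546) = 1/(-12112522595/138546) = -138546/12112522595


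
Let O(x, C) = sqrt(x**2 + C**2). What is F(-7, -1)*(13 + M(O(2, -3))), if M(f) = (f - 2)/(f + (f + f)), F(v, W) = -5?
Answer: -200/3 + 10*sqrt(13)/39 ≈ -65.742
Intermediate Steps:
O(x, C) = sqrt(C**2 + x**2)
M(f) = (-2 + f)/(3*f) (M(f) = (-2 + f)/(f + 2*f) = (-2 + f)/((3*f)) = (-2 + f)*(1/(3*f)) = (-2 + f)/(3*f))
F(-7, -1)*(13 + M(O(2, -3))) = -5*(13 + (-2 + sqrt((-3)**2 + 2**2))/(3*(sqrt((-3)**2 + 2**2)))) = -5*(13 + (-2 + sqrt(9 + 4))/(3*(sqrt(9 + 4)))) = -5*(13 + (-2 + sqrt(13))/(3*(sqrt(13)))) = -5*(13 + (sqrt(13)/13)*(-2 + sqrt(13))/3) = -5*(13 + sqrt(13)*(-2 + sqrt(13))/39) = -65 - 5*sqrt(13)*(-2 + sqrt(13))/39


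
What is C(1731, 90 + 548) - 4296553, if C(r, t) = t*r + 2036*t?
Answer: -1893207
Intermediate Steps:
C(r, t) = 2036*t + r*t (C(r, t) = r*t + 2036*t = 2036*t + r*t)
C(1731, 90 + 548) - 4296553 = (90 + 548)*(2036 + 1731) - 4296553 = 638*3767 - 4296553 = 2403346 - 4296553 = -1893207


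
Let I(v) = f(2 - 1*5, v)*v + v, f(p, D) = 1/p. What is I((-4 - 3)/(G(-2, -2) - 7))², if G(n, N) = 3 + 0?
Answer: 49/36 ≈ 1.3611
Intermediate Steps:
G(n, N) = 3
I(v) = 2*v/3 (I(v) = v/(2 - 1*5) + v = v/(2 - 5) + v = v/(-3) + v = -v/3 + v = 2*v/3)
I((-4 - 3)/(G(-2, -2) - 7))² = (2*((-4 - 3)/(3 - 7))/3)² = (2*(-7/(-4))/3)² = (2*(-7*(-¼))/3)² = ((⅔)*(7/4))² = (7/6)² = 49/36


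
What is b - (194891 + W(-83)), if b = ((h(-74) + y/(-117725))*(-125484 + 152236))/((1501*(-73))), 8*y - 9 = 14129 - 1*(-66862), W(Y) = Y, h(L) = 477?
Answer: -5293524548328/27156803 ≈ -1.9492e+5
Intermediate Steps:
y = 10125 (y = 9/8 + (14129 - 1*(-66862))/8 = 9/8 + (14129 + 66862)/8 = 9/8 + (⅛)*80991 = 9/8 + 80991/8 = 10125)
b = -3162069504/27156803 (b = ((477 + 10125/(-117725))*(-125484 + 152236))/((1501*(-73))) = ((477 + 10125*(-1/117725))*26752)/(-109573) = ((477 - 405/4709)*26752)*(-1/109573) = ((2245788/4709)*26752)*(-1/109573) = (60079320576/4709)*(-1/109573) = -3162069504/27156803 ≈ -116.44)
b - (194891 + W(-83)) = -3162069504/27156803 - (194891 - 83) = -3162069504/27156803 - 1*194808 = -3162069504/27156803 - 194808 = -5293524548328/27156803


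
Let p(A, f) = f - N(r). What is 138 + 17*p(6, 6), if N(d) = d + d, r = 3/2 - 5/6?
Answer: 652/3 ≈ 217.33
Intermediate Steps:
r = ⅔ (r = 3*(½) - 5*⅙ = 3/2 - ⅚ = ⅔ ≈ 0.66667)
N(d) = 2*d
p(A, f) = -4/3 + f (p(A, f) = f - 2*2/3 = f - 1*4/3 = f - 4/3 = -4/3 + f)
138 + 17*p(6, 6) = 138 + 17*(-4/3 + 6) = 138 + 17*(14/3) = 138 + 238/3 = 652/3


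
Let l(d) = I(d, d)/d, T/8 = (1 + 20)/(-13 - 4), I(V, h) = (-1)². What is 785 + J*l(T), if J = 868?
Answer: 4183/6 ≈ 697.17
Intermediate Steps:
I(V, h) = 1
T = -168/17 (T = 8*((1 + 20)/(-13 - 4)) = 8*(21/(-17)) = 8*(21*(-1/17)) = 8*(-21/17) = -168/17 ≈ -9.8824)
l(d) = 1/d
785 + J*l(T) = 785 + 868/(-168/17) = 785 + 868*(-17/168) = 785 - 527/6 = 4183/6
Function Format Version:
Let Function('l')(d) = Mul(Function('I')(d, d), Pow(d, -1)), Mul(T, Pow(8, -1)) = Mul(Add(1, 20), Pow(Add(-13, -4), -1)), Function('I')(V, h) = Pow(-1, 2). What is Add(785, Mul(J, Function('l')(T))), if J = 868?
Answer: Rational(4183, 6) ≈ 697.17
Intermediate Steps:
Function('I')(V, h) = 1
T = Rational(-168, 17) (T = Mul(8, Mul(Add(1, 20), Pow(Add(-13, -4), -1))) = Mul(8, Mul(21, Pow(-17, -1))) = Mul(8, Mul(21, Rational(-1, 17))) = Mul(8, Rational(-21, 17)) = Rational(-168, 17) ≈ -9.8824)
Function('l')(d) = Pow(d, -1) (Function('l')(d) = Mul(1, Pow(d, -1)) = Pow(d, -1))
Add(785, Mul(J, Function('l')(T))) = Add(785, Mul(868, Pow(Rational(-168, 17), -1))) = Add(785, Mul(868, Rational(-17, 168))) = Add(785, Rational(-527, 6)) = Rational(4183, 6)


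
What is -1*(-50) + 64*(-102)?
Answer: -6478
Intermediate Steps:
-1*(-50) + 64*(-102) = 50 - 6528 = -6478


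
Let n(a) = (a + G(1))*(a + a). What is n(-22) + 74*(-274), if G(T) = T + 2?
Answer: -19440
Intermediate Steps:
G(T) = 2 + T
n(a) = 2*a*(3 + a) (n(a) = (a + (2 + 1))*(a + a) = (a + 3)*(2*a) = (3 + a)*(2*a) = 2*a*(3 + a))
n(-22) + 74*(-274) = 2*(-22)*(3 - 22) + 74*(-274) = 2*(-22)*(-19) - 20276 = 836 - 20276 = -19440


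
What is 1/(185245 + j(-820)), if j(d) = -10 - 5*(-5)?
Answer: 1/185260 ≈ 5.3978e-6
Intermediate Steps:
j(d) = 15 (j(d) = -10 + 25 = 15)
1/(185245 + j(-820)) = 1/(185245 + 15) = 1/185260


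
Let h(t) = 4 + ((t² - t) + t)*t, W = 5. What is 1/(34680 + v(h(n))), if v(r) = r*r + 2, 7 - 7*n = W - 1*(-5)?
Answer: 117649/4082111643 ≈ 2.8821e-5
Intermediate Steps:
n = -3/7 (n = 1 - (5 - 1*(-5))/7 = 1 - (5 + 5)/7 = 1 - ⅐*10 = 1 - 10/7 = -3/7 ≈ -0.42857)
h(t) = 4 + t³ (h(t) = 4 + t²*t = 4 + t³)
v(r) = 2 + r² (v(r) = r² + 2 = 2 + r²)
1/(34680 + v(h(n))) = 1/(34680 + (2 + (4 + (-3/7)³)²)) = 1/(34680 + (2 + (4 - 27/343)²)) = 1/(34680 + (2 + (1345/343)²)) = 1/(34680 + (2 + 1809025/117649)) = 1/(34680 + 2044323/117649) = 1/(4082111643/117649) = 117649/4082111643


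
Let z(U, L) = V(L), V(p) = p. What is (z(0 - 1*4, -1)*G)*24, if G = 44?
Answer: -1056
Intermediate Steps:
z(U, L) = L
(z(0 - 1*4, -1)*G)*24 = -1*44*24 = -44*24 = -1056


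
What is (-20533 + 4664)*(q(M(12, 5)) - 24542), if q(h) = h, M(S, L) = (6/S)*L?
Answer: 778834651/2 ≈ 3.8942e+8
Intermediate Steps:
M(S, L) = 6*L/S
(-20533 + 4664)*(q(M(12, 5)) - 24542) = (-20533 + 4664)*(6*5/12 - 24542) = -15869*(6*5*(1/12) - 24542) = -15869*(5/2 - 24542) = -15869*(-49079/2) = 778834651/2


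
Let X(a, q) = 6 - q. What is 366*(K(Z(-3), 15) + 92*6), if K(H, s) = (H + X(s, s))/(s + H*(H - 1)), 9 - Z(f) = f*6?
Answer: 48287844/239 ≈ 2.0204e+5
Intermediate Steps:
Z(f) = 9 - 6*f (Z(f) = 9 - f*6 = 9 - 6*f)
K(H, s) = (6 + H - s)/(s + H*(-1 + H)) (K(H, s) = (H + (6 - s))/(s + H*(H - 1)) = (6 + H - s)/(s + H*(-1 + H)))
366*(K(Z(-3), 15) + 92*6) = 366*((6 + (9 - 6*(-3)) - 1*15)/(15 + (9 - 6*(-3))² - (9 - 6*(-3))) + 92*6) = 366*((6 + (9 + 18) - 15)/(15 + (9 + 18)² - (9 + 18)) + 552) = 366*((6 + 27 - 15)/(15 + 27² - 1*27) + 552) = 366*(18/(15 + 729 - 27) + 552) = 366*(18/717 + 552) = 366*((1/717)*18 + 552) = 366*(6/239 + 552) = 366*(131934/239) = 48287844/239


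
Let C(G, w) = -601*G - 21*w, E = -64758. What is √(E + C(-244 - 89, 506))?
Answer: 3*√13861 ≈ 353.20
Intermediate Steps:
√(E + C(-244 - 89, 506)) = √(-64758 + (-601*(-244 - 89) - 21*506)) = √(-64758 + (-601*(-333) - 10626)) = √(-64758 + (200133 - 10626)) = √(-64758 + 189507) = √124749 = 3*√13861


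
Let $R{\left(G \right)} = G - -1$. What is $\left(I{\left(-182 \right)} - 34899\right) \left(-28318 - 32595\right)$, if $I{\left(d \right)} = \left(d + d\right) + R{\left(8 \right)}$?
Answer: $2147426902$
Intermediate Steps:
$R{\left(G \right)} = 1 + G$ ($R{\left(G \right)} = G + 1 = 1 + G$)
$I{\left(d \right)} = 9 + 2 d$ ($I{\left(d \right)} = \left(d + d\right) + \left(1 + 8\right) = 2 d + 9 = 9 + 2 d$)
$\left(I{\left(-182 \right)} - 34899\right) \left(-28318 - 32595\right) = \left(\left(9 + 2 \left(-182\right)\right) - 34899\right) \left(-28318 - 32595\right) = \left(\left(9 - 364\right) - 34899\right) \left(-60913\right) = \left(-355 - 34899\right) \left(-60913\right) = \left(-35254\right) \left(-60913\right) = 2147426902$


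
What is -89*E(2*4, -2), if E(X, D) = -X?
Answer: 712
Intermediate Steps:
-89*E(2*4, -2) = -(-89)*2*4 = -(-89)*8 = -89*(-8) = 712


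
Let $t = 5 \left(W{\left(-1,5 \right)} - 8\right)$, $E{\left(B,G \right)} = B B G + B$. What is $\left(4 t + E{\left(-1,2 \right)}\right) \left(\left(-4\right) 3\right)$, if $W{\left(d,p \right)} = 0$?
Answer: $1908$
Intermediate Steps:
$E{\left(B,G \right)} = B + G B^{2}$ ($E{\left(B,G \right)} = B^{2} G + B = G B^{2} + B = B + G B^{2}$)
$t = -40$ ($t = 5 \left(0 - 8\right) = 5 \left(-8\right) = -40$)
$\left(4 t + E{\left(-1,2 \right)}\right) \left(\left(-4\right) 3\right) = \left(4 \left(-40\right) - \left(1 - 2\right)\right) \left(\left(-4\right) 3\right) = \left(-160 - \left(1 - 2\right)\right) \left(-12\right) = \left(-160 - -1\right) \left(-12\right) = \left(-160 + 1\right) \left(-12\right) = \left(-159\right) \left(-12\right) = 1908$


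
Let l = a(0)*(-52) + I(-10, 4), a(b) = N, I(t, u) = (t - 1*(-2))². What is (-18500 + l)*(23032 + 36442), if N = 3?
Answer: -1105740608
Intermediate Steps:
I(t, u) = (2 + t)² (I(t, u) = (t + 2)² = (2 + t)²)
a(b) = 3
l = -92 (l = 3*(-52) + (2 - 10)² = -156 + (-8)² = -156 + 64 = -92)
(-18500 + l)*(23032 + 36442) = (-18500 - 92)*(23032 + 36442) = -18592*59474 = -1105740608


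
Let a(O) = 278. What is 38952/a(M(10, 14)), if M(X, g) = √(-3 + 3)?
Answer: 19476/139 ≈ 140.11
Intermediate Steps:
M(X, g) = 0 (M(X, g) = √0 = 0)
38952/a(M(10, 14)) = 38952/278 = 38952*(1/278) = 19476/139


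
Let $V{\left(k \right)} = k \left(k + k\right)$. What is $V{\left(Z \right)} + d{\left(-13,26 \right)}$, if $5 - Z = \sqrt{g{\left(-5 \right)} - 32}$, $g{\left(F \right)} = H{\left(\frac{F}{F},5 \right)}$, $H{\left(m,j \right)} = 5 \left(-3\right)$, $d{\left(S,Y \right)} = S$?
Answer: $-57 - 20 i \sqrt{47} \approx -57.0 - 137.11 i$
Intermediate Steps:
$H{\left(m,j \right)} = -15$
$g{\left(F \right)} = -15$
$Z = 5 - i \sqrt{47}$ ($Z = 5 - \sqrt{-15 - 32} = 5 - \sqrt{-47} = 5 - i \sqrt{47} \approx 5.0 - 6.8557 i$)
$V{\left(k \right)} = 2 k^{2}$ ($V{\left(k \right)} = k 2 k = 2 k^{2}$)
$V{\left(Z \right)} + d{\left(-13,26 \right)} = 2 \left(5 - i \sqrt{47}\right)^{2} - 13 = -13 + 2 \left(5 - i \sqrt{47}\right)^{2}$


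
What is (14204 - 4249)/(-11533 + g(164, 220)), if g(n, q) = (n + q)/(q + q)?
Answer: -547525/634267 ≈ -0.86324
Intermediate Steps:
g(n, q) = (n + q)/(2*q) (g(n, q) = (n + q)/((2*q)) = (n + q)*(1/(2*q)) = (n + q)/(2*q))
(14204 - 4249)/(-11533 + g(164, 220)) = (14204 - 4249)/(-11533 + (1/2)*(164 + 220)/220) = 9955/(-11533 + (1/2)*(1/220)*384) = 9955/(-11533 + 48/55) = 9955/(-634267/55) = 9955*(-55/634267) = -547525/634267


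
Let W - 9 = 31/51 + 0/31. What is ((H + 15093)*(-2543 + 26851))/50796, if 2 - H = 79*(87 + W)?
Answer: 2312979124/647649 ≈ 3571.3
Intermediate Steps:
W = 490/51 (W = 9 + (31/51 + 0/31) = 9 + (31*(1/51) + 0*(1/31)) = 9 + (31/51 + 0) = 9 + 31/51 = 490/51 ≈ 9.6078)
H = -389131/51 (H = 2 - 79*(87 + 490/51) = 2 - 79*4927/51 = 2 - 1*389233/51 = 2 - 389233/51 = -389131/51 ≈ -7630.0)
((H + 15093)*(-2543 + 26851))/50796 = ((-389131/51 + 15093)*(-2543 + 26851))/50796 = ((380612/51)*24308)*(1/50796) = (9251916496/51)*(1/50796) = 2312979124/647649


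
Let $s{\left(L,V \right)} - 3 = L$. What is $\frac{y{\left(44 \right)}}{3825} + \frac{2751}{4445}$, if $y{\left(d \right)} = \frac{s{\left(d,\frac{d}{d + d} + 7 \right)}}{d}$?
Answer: $\frac{13234349}{21374100} \approx 0.61918$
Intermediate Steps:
$s{\left(L,V \right)} = 3 + L$
$y{\left(d \right)} = \frac{3 + d}{d}$
$\frac{y{\left(44 \right)}}{3825} + \frac{2751}{4445} = \frac{\frac{1}{44} \left(3 + 44\right)}{3825} + \frac{2751}{4445} = \frac{1}{44} \cdot 47 \cdot \frac{1}{3825} + 2751 \cdot \frac{1}{4445} = \frac{47}{44} \cdot \frac{1}{3825} + \frac{393}{635} = \frac{47}{168300} + \frac{393}{635} = \frac{13234349}{21374100}$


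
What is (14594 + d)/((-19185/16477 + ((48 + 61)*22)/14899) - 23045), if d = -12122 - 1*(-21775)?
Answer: -5952415985281/5657582341504 ≈ -1.0521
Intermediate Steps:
d = 9653 (d = -12122 + 21775 = 9653)
(14594 + d)/((-19185/16477 + ((48 + 61)*22)/14899) - 23045) = (14594 + 9653)/((-19185/16477 + ((48 + 61)*22)/14899) - 23045) = 24247/((-19185*1/16477 + (109*22)*(1/14899)) - 23045) = 24247/((-19185/16477 + 2398*(1/14899)) - 23045) = 24247/((-19185/16477 + 2398/14899) - 23045) = 24247/(-246325469/245490823 - 23045) = 24247/(-5657582341504/245490823) = 24247*(-245490823/5657582341504) = -5952415985281/5657582341504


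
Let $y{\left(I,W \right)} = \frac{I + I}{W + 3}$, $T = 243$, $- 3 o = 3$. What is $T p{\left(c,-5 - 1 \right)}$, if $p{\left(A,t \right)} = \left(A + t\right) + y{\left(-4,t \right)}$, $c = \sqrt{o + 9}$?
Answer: $-810 + 486 \sqrt{2} \approx -122.69$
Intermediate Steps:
$o = -1$ ($o = \left(- \frac{1}{3}\right) 3 = -1$)
$y{\left(I,W \right)} = \frac{2 I}{3 + W}$
$c = 2 \sqrt{2}$ ($c = \sqrt{-1 + 9} = \sqrt{8} = 2 \sqrt{2} \approx 2.8284$)
$p{\left(A,t \right)} = A + t - \frac{8}{3 + t}$ ($p{\left(A,t \right)} = \left(A + t\right) + 2 \left(-4\right) \frac{1}{3 + t} = \left(A + t\right) - \frac{8}{3 + t} = A + t - \frac{8}{3 + t}$)
$T p{\left(c,-5 - 1 \right)} = 243 \frac{-8 + \left(3 - 6\right) \left(2 \sqrt{2} - 6\right)}{3 - 6} = 243 \frac{-8 - 3 \left(-6 + 2 \sqrt{2}\right)}{-3} = 243 \left(- \frac{-8 + \left(18 - 6 \sqrt{2}\right)}{3}\right) = 243 \left(- \frac{10 - 6 \sqrt{2}}{3}\right) = 243 \left(- \frac{10}{3} + 2 \sqrt{2}\right) = -810 + 486 \sqrt{2}$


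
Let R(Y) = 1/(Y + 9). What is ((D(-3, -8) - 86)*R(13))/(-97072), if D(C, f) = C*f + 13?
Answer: 49/2135584 ≈ 2.2945e-5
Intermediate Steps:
R(Y) = 1/(9 + Y)
D(C, f) = 13 + C*f
((D(-3, -8) - 86)*R(13))/(-97072) = (((13 - 3*(-8)) - 86)/(9 + 13))/(-97072) = (((13 + 24) - 86)/22)*(-1/97072) = ((37 - 86)*(1/22))*(-1/97072) = -49*1/22*(-1/97072) = -49/22*(-1/97072) = 49/2135584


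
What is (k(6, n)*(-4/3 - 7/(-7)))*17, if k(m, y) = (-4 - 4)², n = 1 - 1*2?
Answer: -1088/3 ≈ -362.67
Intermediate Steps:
n = -1 (n = 1 - 2 = -1)
k(m, y) = 64 (k(m, y) = (-8)² = 64)
(k(6, n)*(-4/3 - 7/(-7)))*17 = (64*(-4/3 - 7/(-7)))*17 = (64*(-4*⅓ - 7*(-⅐)))*17 = (64*(-4/3 + 1))*17 = (64*(-⅓))*17 = -64/3*17 = -1088/3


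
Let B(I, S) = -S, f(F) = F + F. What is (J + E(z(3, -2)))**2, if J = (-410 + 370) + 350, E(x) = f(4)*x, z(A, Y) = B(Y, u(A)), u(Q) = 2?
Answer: 86436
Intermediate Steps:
f(F) = 2*F
z(A, Y) = -2 (z(A, Y) = -1*2 = -2)
E(x) = 8*x (E(x) = (2*4)*x = 8*x)
J = 310 (J = -40 + 350 = 310)
(J + E(z(3, -2)))**2 = (310 + 8*(-2))**2 = (310 - 16)**2 = 294**2 = 86436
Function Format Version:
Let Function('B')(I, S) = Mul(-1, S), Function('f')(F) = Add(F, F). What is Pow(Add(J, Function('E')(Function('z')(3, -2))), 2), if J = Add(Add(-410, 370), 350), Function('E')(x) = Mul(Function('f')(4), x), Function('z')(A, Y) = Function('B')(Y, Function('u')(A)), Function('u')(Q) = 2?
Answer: 86436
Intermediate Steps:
Function('f')(F) = Mul(2, F)
Function('z')(A, Y) = -2 (Function('z')(A, Y) = Mul(-1, 2) = -2)
Function('E')(x) = Mul(8, x) (Function('E')(x) = Mul(Mul(2, 4), x) = Mul(8, x))
J = 310 (J = Add(-40, 350) = 310)
Pow(Add(J, Function('E')(Function('z')(3, -2))), 2) = Pow(Add(310, Mul(8, -2)), 2) = Pow(Add(310, -16), 2) = Pow(294, 2) = 86436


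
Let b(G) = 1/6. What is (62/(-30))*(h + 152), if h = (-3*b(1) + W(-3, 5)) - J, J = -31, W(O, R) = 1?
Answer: -11377/30 ≈ -379.23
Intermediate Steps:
b(G) = 1/6
h = 63/2 (h = (-3*1/6 + 1) - 1*(-31) = (-1/2 + 1) + 31 = 1/2 + 31 = 63/2 ≈ 31.500)
(62/(-30))*(h + 152) = (62/(-30))*(63/2 + 152) = (62*(-1/30))*(367/2) = -31/15*367/2 = -11377/30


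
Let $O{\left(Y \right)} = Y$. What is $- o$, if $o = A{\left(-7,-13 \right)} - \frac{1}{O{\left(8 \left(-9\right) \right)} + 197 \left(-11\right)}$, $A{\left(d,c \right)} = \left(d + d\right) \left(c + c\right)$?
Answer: $- \frac{814997}{2239} \approx -364.0$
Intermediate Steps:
$A{\left(d,c \right)} = 4 c d$ ($A{\left(d,c \right)} = 2 d 2 c = 4 c d$)
$o = \frac{814997}{2239}$ ($o = 4 \left(-13\right) \left(-7\right) - \frac{1}{8 \left(-9\right) + 197 \left(-11\right)} = 364 - \frac{1}{-72 - 2167} = 364 - \frac{1}{-2239} = 364 - - \frac{1}{2239} = 364 + \frac{1}{2239} = \frac{814997}{2239} \approx 364.0$)
$- o = \left(-1\right) \frac{814997}{2239} = - \frac{814997}{2239}$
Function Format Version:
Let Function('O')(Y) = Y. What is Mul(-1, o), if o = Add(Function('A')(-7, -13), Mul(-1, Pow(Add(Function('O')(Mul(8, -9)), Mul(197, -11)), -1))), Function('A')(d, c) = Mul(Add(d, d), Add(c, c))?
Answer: Rational(-814997, 2239) ≈ -364.00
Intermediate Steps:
Function('A')(d, c) = Mul(4, c, d) (Function('A')(d, c) = Mul(Mul(2, d), Mul(2, c)) = Mul(4, c, d))
o = Rational(814997, 2239) (o = Add(Mul(4, -13, -7), Mul(-1, Pow(Add(Mul(8, -9), Mul(197, -11)), -1))) = Add(364, Mul(-1, Pow(Add(-72, -2167), -1))) = Add(364, Mul(-1, Pow(-2239, -1))) = Add(364, Mul(-1, Rational(-1, 2239))) = Add(364, Rational(1, 2239)) = Rational(814997, 2239) ≈ 364.00)
Mul(-1, o) = Mul(-1, Rational(814997, 2239)) = Rational(-814997, 2239)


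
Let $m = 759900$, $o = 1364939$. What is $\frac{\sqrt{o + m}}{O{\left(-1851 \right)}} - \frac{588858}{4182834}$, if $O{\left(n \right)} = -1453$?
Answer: $- \frac{98143}{697139} - \frac{\sqrt{2124839}}{1453} \approx -1.144$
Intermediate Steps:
$\frac{\sqrt{o + m}}{O{\left(-1851 \right)}} - \frac{588858}{4182834} = \frac{\sqrt{1364939 + 759900}}{-1453} - \frac{588858}{4182834} = \sqrt{2124839} \left(- \frac{1}{1453}\right) - \frac{98143}{697139} = - \frac{\sqrt{2124839}}{1453} - \frac{98143}{697139} = - \frac{98143}{697139} - \frac{\sqrt{2124839}}{1453}$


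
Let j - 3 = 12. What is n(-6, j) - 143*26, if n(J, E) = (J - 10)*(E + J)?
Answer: -3862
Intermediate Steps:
j = 15 (j = 3 + 12 = 15)
n(J, E) = (-10 + J)*(E + J)
n(-6, j) - 143*26 = ((-6)² - 10*15 - 10*(-6) + 15*(-6)) - 143*26 = (36 - 150 + 60 - 90) - 3718 = -144 - 3718 = -3862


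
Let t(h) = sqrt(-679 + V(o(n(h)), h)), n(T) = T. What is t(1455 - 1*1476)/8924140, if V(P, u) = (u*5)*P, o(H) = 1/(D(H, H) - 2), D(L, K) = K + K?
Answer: I*sqrt(327481)/196331080 ≈ 2.9148e-6*I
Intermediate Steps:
D(L, K) = 2*K
o(H) = 1/(-2 + 2*H) (o(H) = 1/(2*H - 2) = 1/(-2 + 2*H))
V(P, u) = 5*P*u (V(P, u) = (5*u)*P = 5*P*u)
t(h) = sqrt(-679 + 5*h/(2*(-1 + h))) (t(h) = sqrt(-679 + 5*(1/(2*(-1 + h)))*h) = sqrt(-679 + 5*h/(2*(-1 + h))))
t(1455 - 1*1476)/8924140 = (sqrt(2)*sqrt((1358 - 1353*(1455 - 1*1476))/(-1 + (1455 - 1*1476)))/2)/8924140 = (sqrt(2)*sqrt((1358 - 1353*(1455 - 1476))/(-1 + (1455 - 1476)))/2)*(1/8924140) = (sqrt(2)*sqrt((1358 - 1353*(-21))/(-1 - 21))/2)*(1/8924140) = (sqrt(2)*sqrt((1358 + 28413)/(-22))/2)*(1/8924140) = (sqrt(2)*sqrt(-1/22*29771)/2)*(1/8924140) = (sqrt(2)*sqrt(-29771/22)/2)*(1/8924140) = (sqrt(2)*(I*sqrt(654962)/22)/2)*(1/8924140) = (I*sqrt(327481)/22)*(1/8924140) = I*sqrt(327481)/196331080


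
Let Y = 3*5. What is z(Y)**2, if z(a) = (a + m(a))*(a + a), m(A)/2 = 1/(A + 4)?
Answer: 74132100/361 ≈ 2.0535e+5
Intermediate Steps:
Y = 15
m(A) = 2/(4 + A) (m(A) = 2/(A + 4) = 2/(4 + A))
z(a) = 2*a*(a + 2/(4 + a)) (z(a) = (a + 2/(4 + a))*(a + a) = (a + 2/(4 + a))*(2*a) = 2*a*(a + 2/(4 + a)))
z(Y)**2 = (2*15*(2 + 15*(4 + 15))/(4 + 15))**2 = (2*15*(2 + 15*19)/19)**2 = (2*15*(1/19)*(2 + 285))**2 = (2*15*(1/19)*287)**2 = (8610/19)**2 = 74132100/361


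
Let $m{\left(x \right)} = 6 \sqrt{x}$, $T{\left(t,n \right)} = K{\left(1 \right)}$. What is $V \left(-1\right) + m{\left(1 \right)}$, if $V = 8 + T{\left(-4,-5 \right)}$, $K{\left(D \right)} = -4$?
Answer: $2$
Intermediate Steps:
$T{\left(t,n \right)} = -4$
$V = 4$ ($V = 8 - 4 = 4$)
$V \left(-1\right) + m{\left(1 \right)} = 4 \left(-1\right) + 6 \sqrt{1} = -4 + 6 \cdot 1 = -4 + 6 = 2$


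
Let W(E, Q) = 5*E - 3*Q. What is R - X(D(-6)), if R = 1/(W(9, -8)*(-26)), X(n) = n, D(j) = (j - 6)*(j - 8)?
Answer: -301393/1794 ≈ -168.00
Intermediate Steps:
D(j) = (-8 + j)*(-6 + j) (D(j) = (-6 + j)*(-8 + j) = (-8 + j)*(-6 + j))
W(E, Q) = -3*Q + 5*E
R = -1/1794 (R = 1/((-3*(-8) + 5*9)*(-26)) = 1/((24 + 45)*(-26)) = 1/(69*(-26)) = 1/(-1794) = -1/1794 ≈ -0.00055741)
R - X(D(-6)) = -1/1794 - (48 + (-6)**2 - 14*(-6)) = -1/1794 - (48 + 36 + 84) = -1/1794 - 1*168 = -1/1794 - 168 = -301393/1794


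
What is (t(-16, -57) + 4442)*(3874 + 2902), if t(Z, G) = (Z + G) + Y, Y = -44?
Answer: 29306200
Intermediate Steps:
t(Z, G) = -44 + G + Z (t(Z, G) = (Z + G) - 44 = (G + Z) - 44 = -44 + G + Z)
(t(-16, -57) + 4442)*(3874 + 2902) = ((-44 - 57 - 16) + 4442)*(3874 + 2902) = (-117 + 4442)*6776 = 4325*6776 = 29306200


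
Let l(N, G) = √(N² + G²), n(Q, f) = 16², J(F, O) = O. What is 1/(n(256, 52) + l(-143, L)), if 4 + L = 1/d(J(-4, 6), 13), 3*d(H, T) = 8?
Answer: 16384/2884727 - 8*√1309577/2884727 ≈ 0.0025060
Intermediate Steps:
d(H, T) = 8/3 (d(H, T) = (⅓)*8 = 8/3)
n(Q, f) = 256
L = -29/8 (L = -4 + 1/(8/3) = -4 + 3/8 = -29/8 ≈ -3.6250)
l(N, G) = √(G² + N²)
1/(n(256, 52) + l(-143, L)) = 1/(256 + √((-29/8)² + (-143)²)) = 1/(256 + √(841/64 + 20449)) = 1/(256 + √(1309577/64)) = 1/(256 + √1309577/8)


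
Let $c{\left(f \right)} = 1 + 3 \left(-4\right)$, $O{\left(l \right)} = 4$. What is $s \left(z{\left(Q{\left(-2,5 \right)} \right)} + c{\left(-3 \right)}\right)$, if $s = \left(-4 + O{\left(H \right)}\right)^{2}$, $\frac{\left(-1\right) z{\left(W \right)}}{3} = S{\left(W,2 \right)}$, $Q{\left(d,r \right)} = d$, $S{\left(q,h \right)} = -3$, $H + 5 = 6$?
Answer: $0$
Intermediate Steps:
$H = 1$ ($H = -5 + 6 = 1$)
$c{\left(f \right)} = -11$ ($c{\left(f \right)} = 1 - 12 = -11$)
$z{\left(W \right)} = 9$ ($z{\left(W \right)} = \left(-3\right) \left(-3\right) = 9$)
$s = 0$ ($s = \left(-4 + 4\right)^{2} = 0^{2} = 0$)
$s \left(z{\left(Q{\left(-2,5 \right)} \right)} + c{\left(-3 \right)}\right) = 0 \left(9 - 11\right) = 0 \left(-2\right) = 0$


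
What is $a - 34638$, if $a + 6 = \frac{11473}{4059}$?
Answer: $- \frac{12782593}{369} \approx -34641.0$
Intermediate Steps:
$a = - \frac{1171}{369}$ ($a = -6 + \frac{11473}{4059} = -6 + 11473 \cdot \frac{1}{4059} = -6 + \frac{1043}{369} = - \frac{1171}{369} \approx -3.1734$)
$a - 34638 = - \frac{1171}{369} - 34638 = - \frac{12782593}{369}$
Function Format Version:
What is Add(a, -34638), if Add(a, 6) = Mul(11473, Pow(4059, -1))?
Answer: Rational(-12782593, 369) ≈ -34641.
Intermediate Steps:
a = Rational(-1171, 369) (a = Add(-6, Mul(11473, Pow(4059, -1))) = Add(-6, Mul(11473, Rational(1, 4059))) = Add(-6, Rational(1043, 369)) = Rational(-1171, 369) ≈ -3.1734)
Add(a, -34638) = Add(Rational(-1171, 369), -34638) = Rational(-12782593, 369)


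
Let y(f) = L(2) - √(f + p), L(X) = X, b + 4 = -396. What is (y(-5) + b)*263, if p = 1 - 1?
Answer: -104674 - 263*I*√5 ≈ -1.0467e+5 - 588.09*I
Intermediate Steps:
b = -400 (b = -4 - 396 = -400)
p = 0
y(f) = 2 - √f (y(f) = 2 - √(f + 0) = 2 - √f)
(y(-5) + b)*263 = ((2 - √(-5)) - 400)*263 = ((2 - I*√5) - 400)*263 = (-398 - I*√5)*263 = -104674 - 263*I*√5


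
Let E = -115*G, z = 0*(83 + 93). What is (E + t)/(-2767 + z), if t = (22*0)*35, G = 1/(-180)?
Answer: -23/99612 ≈ -0.00023090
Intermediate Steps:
z = 0 (z = 0*176 = 0)
G = -1/180 ≈ -0.0055556
E = 23/36 (E = -115*(-1/180) = 23/36 ≈ 0.63889)
t = 0 (t = 0*35 = 0)
(E + t)/(-2767 + z) = (23/36 + 0)/(-2767 + 0) = (23/36)/(-2767) = (23/36)*(-1/2767) = -23/99612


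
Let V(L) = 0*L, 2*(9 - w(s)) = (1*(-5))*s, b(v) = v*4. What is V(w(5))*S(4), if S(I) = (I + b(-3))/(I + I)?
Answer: 0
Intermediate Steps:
b(v) = 4*v
w(s) = 9 + 5*s/2 (w(s) = 9 - 1*(-5)*s/2 = 9 - (-5)*s/2 = 9 + 5*s/2)
S(I) = (-12 + I)/(2*I) (S(I) = (I + 4*(-3))/(I + I) = (I - 12)/((2*I)) = (-12 + I)*(1/(2*I)) = (-12 + I)/(2*I))
V(L) = 0
V(w(5))*S(4) = 0*((½)*(-12 + 4)/4) = 0*((½)*(¼)*(-8)) = 0*(-1) = 0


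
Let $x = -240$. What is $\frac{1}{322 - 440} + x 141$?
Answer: $- \frac{3993121}{118} \approx -33840.0$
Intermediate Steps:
$\frac{1}{322 - 440} + x 141 = \frac{1}{322 - 440} - 33840 = \frac{1}{-118} - 33840 = - \frac{1}{118} - 33840 = - \frac{3993121}{118}$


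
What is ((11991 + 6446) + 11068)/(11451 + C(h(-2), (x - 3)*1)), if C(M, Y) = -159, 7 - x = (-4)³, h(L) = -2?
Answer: 9835/3764 ≈ 2.6129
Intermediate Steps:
x = 71 (x = 7 - 1*(-4)³ = 7 - 1*(-64) = 7 + 64 = 71)
((11991 + 6446) + 11068)/(11451 + C(h(-2), (x - 3)*1)) = ((11991 + 6446) + 11068)/(11451 - 159) = (18437 + 11068)/11292 = 29505*(1/11292) = 9835/3764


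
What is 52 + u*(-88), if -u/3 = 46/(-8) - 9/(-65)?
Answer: -92914/65 ≈ -1429.4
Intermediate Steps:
u = 4377/260 (u = -3*(46/(-8) - 9/(-65)) = -3*(46*(-1/8) - 9*(-1/65)) = -3*(-23/4 + 9/65) = -3*(-1459/260) = 4377/260 ≈ 16.835)
52 + u*(-88) = 52 + (4377/260)*(-88) = 52 - 96294/65 = -92914/65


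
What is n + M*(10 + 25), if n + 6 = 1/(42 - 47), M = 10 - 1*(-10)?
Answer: 3469/5 ≈ 693.80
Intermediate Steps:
M = 20 (M = 10 + 10 = 20)
n = -31/5 (n = -6 + 1/(42 - 47) = -6 + 1/(-5) = -6 - 1/5 = -31/5 ≈ -6.2000)
n + M*(10 + 25) = -31/5 + 20*(10 + 25) = -31/5 + 20*35 = -31/5 + 700 = 3469/5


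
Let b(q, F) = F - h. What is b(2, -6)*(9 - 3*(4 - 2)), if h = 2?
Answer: -24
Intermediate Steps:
b(q, F) = -2 + F (b(q, F) = F - 1*2 = F - 2 = -2 + F)
b(2, -6)*(9 - 3*(4 - 2)) = (-2 - 6)*(9 - 3*(4 - 2)) = -8*(9 - 3*2) = -8*(9 - 6) = -8*3 = -24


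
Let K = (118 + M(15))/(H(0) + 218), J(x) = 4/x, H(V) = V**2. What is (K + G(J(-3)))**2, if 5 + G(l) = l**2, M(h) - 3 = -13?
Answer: 7155625/962361 ≈ 7.4355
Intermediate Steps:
M(h) = -10 (M(h) = 3 - 13 = -10)
K = 54/109 (K = (118 - 10)/(0**2 + 218) = 108/(0 + 218) = 108/218 = 108*(1/218) = 54/109 ≈ 0.49541)
G(l) = -5 + l**2
(K + G(J(-3)))**2 = (54/109 + (-5 + (4/(-3))**2))**2 = (54/109 + (-5 + (4*(-1/3))**2))**2 = (54/109 + (-5 + (-4/3)**2))**2 = (54/109 + (-5 + 16/9))**2 = (54/109 - 29/9)**2 = (-2675/981)**2 = 7155625/962361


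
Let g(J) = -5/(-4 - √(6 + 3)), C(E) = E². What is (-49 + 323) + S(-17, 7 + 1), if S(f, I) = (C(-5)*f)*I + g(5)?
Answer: -21877/7 ≈ -3125.3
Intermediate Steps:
g(J) = 5/7 (g(J) = -5/(-4 - √9) = -5/(-4 - 1*3) = -5/(-4 - 3) = -5/(-7) = -5*(-⅐) = 5/7)
S(f, I) = 5/7 + 25*I*f (S(f, I) = ((-5)²*f)*I + 5/7 = (25*f)*I + 5/7 = 25*I*f + 5/7 = 5/7 + 25*I*f)
(-49 + 323) + S(-17, 7 + 1) = (-49 + 323) + (5/7 + 25*(7 + 1)*(-17)) = 274 + (5/7 + 25*8*(-17)) = 274 + (5/7 - 3400) = 274 - 23795/7 = -21877/7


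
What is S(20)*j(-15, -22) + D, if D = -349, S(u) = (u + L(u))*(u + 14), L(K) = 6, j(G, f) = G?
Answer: -13609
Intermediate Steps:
S(u) = (6 + u)*(14 + u) (S(u) = (u + 6)*(u + 14) = (6 + u)*(14 + u))
S(20)*j(-15, -22) + D = (84 + 20**2 + 20*20)*(-15) - 349 = (84 + 400 + 400)*(-15) - 349 = 884*(-15) - 349 = -13260 - 349 = -13609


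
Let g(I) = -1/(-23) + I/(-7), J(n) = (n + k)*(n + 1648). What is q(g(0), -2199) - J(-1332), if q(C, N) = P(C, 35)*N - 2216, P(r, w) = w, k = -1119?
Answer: 695335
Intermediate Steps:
J(n) = (-1119 + n)*(1648 + n) (J(n) = (n - 1119)*(n + 1648) = (-1119 + n)*(1648 + n))
g(I) = 1/23 - I/7 (g(I) = -1*(-1/23) + I*(-⅐) = 1/23 - I/7)
q(C, N) = -2216 + 35*N (q(C, N) = 35*N - 2216 = -2216 + 35*N)
q(g(0), -2199) - J(-1332) = (-2216 + 35*(-2199)) - (-1844112 + (-1332)² + 529*(-1332)) = (-2216 - 76965) - (-1844112 + 1774224 - 704628) = -79181 - 1*(-774516) = -79181 + 774516 = 695335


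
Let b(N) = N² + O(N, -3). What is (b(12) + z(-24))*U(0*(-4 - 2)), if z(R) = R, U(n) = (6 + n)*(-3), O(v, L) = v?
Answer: -2376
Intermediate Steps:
U(n) = -18 - 3*n
b(N) = N + N² (b(N) = N² + N = N + N²)
(b(12) + z(-24))*U(0*(-4 - 2)) = (12*(1 + 12) - 24)*(-18 - 0*(-4 - 2)) = (12*13 - 24)*(-18 - 0*(-6)) = (156 - 24)*(-18 - 3*0) = 132*(-18 + 0) = 132*(-18) = -2376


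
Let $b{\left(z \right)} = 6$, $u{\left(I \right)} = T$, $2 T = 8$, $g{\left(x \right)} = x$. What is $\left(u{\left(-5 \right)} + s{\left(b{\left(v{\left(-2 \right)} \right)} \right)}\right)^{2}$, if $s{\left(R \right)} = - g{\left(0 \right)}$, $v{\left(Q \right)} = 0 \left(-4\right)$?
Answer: $16$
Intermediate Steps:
$v{\left(Q \right)} = 0$
$T = 4$ ($T = \frac{1}{2} \cdot 8 = 4$)
$u{\left(I \right)} = 4$
$s{\left(R \right)} = 0$ ($s{\left(R \right)} = \left(-1\right) 0 = 0$)
$\left(u{\left(-5 \right)} + s{\left(b{\left(v{\left(-2 \right)} \right)} \right)}\right)^{2} = \left(4 + 0\right)^{2} = 4^{2} = 16$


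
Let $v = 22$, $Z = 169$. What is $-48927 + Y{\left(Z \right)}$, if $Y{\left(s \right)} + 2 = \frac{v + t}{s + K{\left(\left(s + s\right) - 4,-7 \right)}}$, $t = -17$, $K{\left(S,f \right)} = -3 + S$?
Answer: $- \frac{4892899}{100} \approx -48929.0$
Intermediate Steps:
$Y{\left(s \right)} = -2 + \frac{5}{-7 + 3 s}$ ($Y{\left(s \right)} = -2 + \frac{22 - 17}{s + \left(-3 + \left(\left(s + s\right) - 4\right)\right)} = -2 + \frac{5}{s + \left(-3 + \left(2 s - 4\right)\right)} = -2 + \frac{5}{s + \left(-3 + \left(-4 + 2 s\right)\right)} = -2 + \frac{5}{s + \left(-7 + 2 s\right)} = -2 + \frac{5}{-7 + 3 s}$)
$-48927 + Y{\left(Z \right)} = -48927 + \frac{19 - 1014}{-7 + 3 \cdot 169} = -48927 + \frac{19 - 1014}{-7 + 507} = -48927 + \frac{1}{500} \left(-995\right) = -48927 - \frac{199}{100} = - \frac{4892899}{100}$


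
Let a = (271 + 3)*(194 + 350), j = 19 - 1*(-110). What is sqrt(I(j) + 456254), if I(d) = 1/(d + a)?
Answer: 9*sqrt(125363752499535)/149185 ≈ 675.47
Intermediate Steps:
j = 129 (j = 19 + 110 = 129)
a = 149056 (a = 274*544 = 149056)
I(d) = 1/(149056 + d) (I(d) = 1/(d + 149056) = 1/(149056 + d))
sqrt(I(j) + 456254) = sqrt(1/(149056 + 129) + 456254) = sqrt(1/149185 + 456254) = sqrt(68066252991/149185) = 9*sqrt(125363752499535)/149185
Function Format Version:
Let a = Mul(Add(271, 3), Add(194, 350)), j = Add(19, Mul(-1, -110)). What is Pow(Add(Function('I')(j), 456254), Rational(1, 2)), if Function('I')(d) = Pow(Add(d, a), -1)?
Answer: Mul(Rational(9, 149185), Pow(125363752499535, Rational(1, 2))) ≈ 675.47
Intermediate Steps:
j = 129 (j = Add(19, 110) = 129)
a = 149056 (a = Mul(274, 544) = 149056)
Function('I')(d) = Pow(Add(149056, d), -1) (Function('I')(d) = Pow(Add(d, 149056), -1) = Pow(Add(149056, d), -1))
Pow(Add(Function('I')(j), 456254), Rational(1, 2)) = Pow(Add(Pow(Add(149056, 129), -1), 456254), Rational(1, 2)) = Pow(Add(Pow(149185, -1), 456254), Rational(1, 2)) = Pow(Add(Rational(1, 149185), 456254), Rational(1, 2)) = Pow(Rational(68066252991, 149185), Rational(1, 2)) = Mul(Rational(9, 149185), Pow(125363752499535, Rational(1, 2)))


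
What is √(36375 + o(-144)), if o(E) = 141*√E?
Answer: √(36375 + 1692*I) ≈ 190.77 + 4.4346*I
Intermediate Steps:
√(36375 + o(-144)) = √(36375 + 141*√(-144)) = √(36375 + 141*(12*I)) = √(36375 + 1692*I)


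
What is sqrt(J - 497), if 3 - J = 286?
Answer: 2*I*sqrt(195) ≈ 27.928*I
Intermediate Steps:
J = -283 (J = 3 - 1*286 = 3 - 286 = -283)
sqrt(J - 497) = sqrt(-283 - 497) = sqrt(-780) = 2*I*sqrt(195)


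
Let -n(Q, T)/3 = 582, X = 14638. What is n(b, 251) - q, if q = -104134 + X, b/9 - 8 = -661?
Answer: 87750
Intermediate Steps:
b = -5877 (b = 72 + 9*(-661) = 72 - 5949 = -5877)
q = -89496 (q = -104134 + 14638 = -89496)
n(Q, T) = -1746 (n(Q, T) = -3*582 = -1746)
n(b, 251) - q = -1746 - 1*(-89496) = -1746 + 89496 = 87750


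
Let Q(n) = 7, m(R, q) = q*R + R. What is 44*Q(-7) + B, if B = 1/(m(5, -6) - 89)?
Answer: 35111/114 ≈ 307.99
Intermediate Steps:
m(R, q) = R + R*q (m(R, q) = R*q + R = R + R*q)
B = -1/114 (B = 1/(5*(1 - 6) - 89) = 1/(5*(-5) - 89) = 1/(-25 - 89) = 1/(-114) = -1/114 ≈ -0.0087719)
44*Q(-7) + B = 44*7 - 1/114 = 308 - 1/114 = 35111/114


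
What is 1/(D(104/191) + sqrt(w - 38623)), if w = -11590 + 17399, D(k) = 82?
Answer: 41/19769 - 3*I*sqrt(3646)/39538 ≈ 0.002074 - 0.0045816*I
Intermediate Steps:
w = 5809
1/(D(104/191) + sqrt(w - 38623)) = 1/(82 + sqrt(5809 - 38623)) = 1/(82 + sqrt(-32814)) = 1/(82 + 3*I*sqrt(3646))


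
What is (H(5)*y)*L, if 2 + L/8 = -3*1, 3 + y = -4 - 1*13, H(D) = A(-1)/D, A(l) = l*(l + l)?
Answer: 320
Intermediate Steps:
A(l) = 2*l**2 (A(l) = l*(2*l) = 2*l**2)
H(D) = 2/D (H(D) = (2*(-1)**2)/D = (2*1)/D = 2/D)
y = -20 (y = -3 + (-4 - 1*13) = -3 + (-4 - 13) = -3 - 17 = -20)
L = -40 (L = -16 + 8*(-3*1) = -16 + 8*(-3) = -16 - 24 = -40)
(H(5)*y)*L = ((2/5)*(-20))*(-40) = -8*(-40) = 320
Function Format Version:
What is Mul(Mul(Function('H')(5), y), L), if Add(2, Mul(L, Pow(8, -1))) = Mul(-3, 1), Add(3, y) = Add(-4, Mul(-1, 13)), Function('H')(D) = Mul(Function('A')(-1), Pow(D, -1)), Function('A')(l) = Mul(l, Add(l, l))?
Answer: 320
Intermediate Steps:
Function('A')(l) = Mul(2, Pow(l, 2)) (Function('A')(l) = Mul(l, Mul(2, l)) = Mul(2, Pow(l, 2)))
Function('H')(D) = Mul(2, Pow(D, -1)) (Function('H')(D) = Mul(Mul(2, Pow(-1, 2)), Pow(D, -1)) = Mul(Mul(2, 1), Pow(D, -1)) = Mul(2, Pow(D, -1)))
y = -20 (y = Add(-3, Add(-4, Mul(-1, 13))) = Add(-3, Add(-4, -13)) = Add(-3, -17) = -20)
L = -40 (L = Add(-16, Mul(8, Mul(-3, 1))) = Add(-16, Mul(8, -3)) = Add(-16, -24) = -40)
Mul(Mul(Function('H')(5), y), L) = Mul(Mul(Mul(2, Pow(5, -1)), -20), -40) = Mul(Mul(Mul(2, Rational(1, 5)), -20), -40) = Mul(Mul(Rational(2, 5), -20), -40) = Mul(-8, -40) = 320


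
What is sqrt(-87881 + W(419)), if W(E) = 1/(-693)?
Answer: I*sqrt(4689418118)/231 ≈ 296.45*I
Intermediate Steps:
W(E) = -1/693
sqrt(-87881 + W(419)) = sqrt(-87881 - 1/693) = sqrt(-60901534/693) = I*sqrt(4689418118)/231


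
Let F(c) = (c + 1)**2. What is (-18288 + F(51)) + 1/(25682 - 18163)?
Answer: -117176095/7519 ≈ -15584.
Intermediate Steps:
F(c) = (1 + c)**2
(-18288 + F(51)) + 1/(25682 - 18163) = (-18288 + (1 + 51)**2) + 1/(25682 - 18163) = (-18288 + 52**2) + 1/7519 = (-18288 + 2704) + 1/7519 = -15584 + 1/7519 = -117176095/7519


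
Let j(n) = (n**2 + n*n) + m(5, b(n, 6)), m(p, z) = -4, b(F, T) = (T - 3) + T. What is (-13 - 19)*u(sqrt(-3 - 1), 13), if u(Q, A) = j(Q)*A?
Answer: 4992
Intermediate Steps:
b(F, T) = -3 + 2*T (b(F, T) = (-3 + T) + T = -3 + 2*T)
j(n) = -4 + 2*n**2 (j(n) = (n**2 + n*n) - 4 = (n**2 + n**2) - 4 = 2*n**2 - 4 = -4 + 2*n**2)
u(Q, A) = A*(-4 + 2*Q**2) (u(Q, A) = (-4 + 2*Q**2)*A = A*(-4 + 2*Q**2))
(-13 - 19)*u(sqrt(-3 - 1), 13) = (-13 - 19)*(2*13*(-2 + (sqrt(-3 - 1))**2)) = -64*13*(-2 + (sqrt(-4))**2) = -64*13*(-2 + (2*I)**2) = -64*13*(-2 - 4) = -64*13*(-6) = -32*(-156) = 4992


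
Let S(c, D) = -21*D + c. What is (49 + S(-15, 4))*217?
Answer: -10850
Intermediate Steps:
S(c, D) = c - 21*D
(49 + S(-15, 4))*217 = (49 + (-15 - 21*4))*217 = (49 + (-15 - 84))*217 = (49 - 99)*217 = -50*217 = -10850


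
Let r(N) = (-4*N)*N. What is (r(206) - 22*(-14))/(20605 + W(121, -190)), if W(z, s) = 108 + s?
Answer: -169436/20523 ≈ -8.2559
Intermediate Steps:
r(N) = -4*N²
(r(206) - 22*(-14))/(20605 + W(121, -190)) = (-4*206² - 22*(-14))/(20605 + (108 - 190)) = (-4*42436 + 308)/(20605 - 82) = (-169744 + 308)/20523 = -169436*1/20523 = -169436/20523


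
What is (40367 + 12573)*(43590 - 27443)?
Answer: 854822180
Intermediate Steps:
(40367 + 12573)*(43590 - 27443) = 52940*16147 = 854822180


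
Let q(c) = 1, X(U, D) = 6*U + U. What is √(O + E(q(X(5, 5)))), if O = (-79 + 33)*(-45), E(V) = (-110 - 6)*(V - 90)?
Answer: √12394 ≈ 111.33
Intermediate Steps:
X(U, D) = 7*U
E(V) = 10440 - 116*V (E(V) = -116*(-90 + V) = 10440 - 116*V)
O = 2070 (O = -46*(-45) = 2070)
√(O + E(q(X(5, 5)))) = √(2070 + (10440 - 116*1)) = √(2070 + (10440 - 116)) = √(2070 + 10324) = √12394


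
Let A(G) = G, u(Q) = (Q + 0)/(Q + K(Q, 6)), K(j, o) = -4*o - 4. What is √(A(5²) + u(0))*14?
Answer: 70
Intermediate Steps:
K(j, o) = -4 - 4*o
u(Q) = Q/(-28 + Q) (u(Q) = (Q + 0)/(Q + (-4 - 4*6)) = Q/(Q + (-4 - 24)) = Q/(Q - 28) = Q/(-28 + Q))
√(A(5²) + u(0))*14 = √(5² + 0/(-28 + 0))*14 = √(25 + 0/(-28))*14 = √(25 + 0*(-1/28))*14 = √(25 + 0)*14 = √25*14 = 5*14 = 70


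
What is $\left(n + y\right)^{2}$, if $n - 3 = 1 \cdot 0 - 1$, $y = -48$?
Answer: $2116$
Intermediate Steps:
$n = 2$ ($n = 3 + \left(1 \cdot 0 - 1\right) = 3 + \left(0 - 1\right) = 3 - 1 = 2$)
$\left(n + y\right)^{2} = \left(2 - 48\right)^{2} = \left(-46\right)^{2} = 2116$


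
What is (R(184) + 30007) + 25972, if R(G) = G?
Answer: 56163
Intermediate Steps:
(R(184) + 30007) + 25972 = (184 + 30007) + 25972 = 30191 + 25972 = 56163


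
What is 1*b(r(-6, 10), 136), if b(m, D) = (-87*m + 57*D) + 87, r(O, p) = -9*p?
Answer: 15669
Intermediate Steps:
b(m, D) = 87 - 87*m + 57*D
1*b(r(-6, 10), 136) = 1*(87 - (-783)*10 + 57*136) = 1*(87 - 87*(-90) + 7752) = 1*(87 + 7830 + 7752) = 1*15669 = 15669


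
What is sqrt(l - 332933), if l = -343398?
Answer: I*sqrt(676331) ≈ 822.39*I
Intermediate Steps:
sqrt(l - 332933) = sqrt(-343398 - 332933) = sqrt(-676331) = I*sqrt(676331)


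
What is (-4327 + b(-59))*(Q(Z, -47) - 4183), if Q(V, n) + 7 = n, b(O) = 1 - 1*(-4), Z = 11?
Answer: 18312314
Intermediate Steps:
b(O) = 5 (b(O) = 1 + 4 = 5)
Q(V, n) = -7 + n
(-4327 + b(-59))*(Q(Z, -47) - 4183) = (-4327 + 5)*((-7 - 47) - 4183) = -4322*(-54 - 4183) = -4322*(-4237) = 18312314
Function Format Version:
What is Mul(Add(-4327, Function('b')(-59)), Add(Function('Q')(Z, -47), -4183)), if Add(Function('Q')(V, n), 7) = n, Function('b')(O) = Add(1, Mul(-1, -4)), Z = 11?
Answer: 18312314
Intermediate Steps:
Function('b')(O) = 5 (Function('b')(O) = Add(1, 4) = 5)
Function('Q')(V, n) = Add(-7, n)
Mul(Add(-4327, Function('b')(-59)), Add(Function('Q')(Z, -47), -4183)) = Mul(Add(-4327, 5), Add(Add(-7, -47), -4183)) = Mul(-4322, Add(-54, -4183)) = Mul(-4322, -4237) = 18312314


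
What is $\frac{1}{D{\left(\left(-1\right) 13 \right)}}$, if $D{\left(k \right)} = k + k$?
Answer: $- \frac{1}{26} \approx -0.038462$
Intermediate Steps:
$D{\left(k \right)} = 2 k$
$\frac{1}{D{\left(\left(-1\right) 13 \right)}} = \frac{1}{2 \left(\left(-1\right) 13\right)} = \frac{1}{2 \left(-13\right)} = \frac{1}{-26} = - \frac{1}{26}$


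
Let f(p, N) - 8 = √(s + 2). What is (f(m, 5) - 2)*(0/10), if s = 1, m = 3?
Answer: 0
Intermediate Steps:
f(p, N) = 8 + √3 (f(p, N) = 8 + √(1 + 2) = 8 + √3)
(f(m, 5) - 2)*(0/10) = ((8 + √3) - 2)*(0/10) = (6 + √3)*(0*(⅒)) = (6 + √3)*0 = 0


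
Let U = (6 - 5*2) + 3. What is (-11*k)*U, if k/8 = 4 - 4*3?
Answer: -704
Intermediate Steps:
U = -1 (U = (6 - 10) + 3 = -4 + 3 = -1)
k = -64 (k = 8*(4 - 4*3) = 8*(4 - 12) = 8*(-8) = -64)
(-11*k)*U = -11*(-64)*(-1) = 704*(-1) = -704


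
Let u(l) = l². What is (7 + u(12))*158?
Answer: 23858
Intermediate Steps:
(7 + u(12))*158 = (7 + 12²)*158 = (7 + 144)*158 = 151*158 = 23858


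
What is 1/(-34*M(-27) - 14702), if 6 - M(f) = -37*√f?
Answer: I/(2*(-7453*I + 1887*√3)) ≈ -5.6266e-5 + 2.4675e-5*I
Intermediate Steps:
M(f) = 6 + 37*√f (M(f) = 6 - (-37)*√f = 6 + 37*√f)
1/(-34*M(-27) - 14702) = 1/(-34*(6 + 37*√(-27)) - 14702) = 1/(-34*(6 + 37*(3*I*√3)) - 14702) = 1/(-34*(6 + 111*I*√3) - 14702) = 1/((-204 - 3774*I*√3) - 14702) = 1/(-14906 - 3774*I*√3)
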